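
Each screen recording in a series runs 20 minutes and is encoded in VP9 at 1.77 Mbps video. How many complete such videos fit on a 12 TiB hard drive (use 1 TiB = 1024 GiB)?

49695

20 min = 1200 s
Per item: 1.770 Mbps × 1200 s = 2,124 Mb = 265.5 MB.
Capacity: 12 TiB = 105,553,116 Mb; 49695.44 items → 49695 complete.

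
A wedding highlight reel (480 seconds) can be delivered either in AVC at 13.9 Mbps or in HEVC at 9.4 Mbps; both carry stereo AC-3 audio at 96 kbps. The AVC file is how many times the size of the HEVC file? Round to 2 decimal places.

1.47

Audio: 96 kbps = 0.096 Mbps.
AVC: 13.996 Mbps × 480 s = 6718.1 Mb = 0.840 GB.
HEVC: 9.496 Mbps × 480 s = 4558.1 Mb = 0.570 GB.
Ratio: 0.840 / 0.570 = 1.474.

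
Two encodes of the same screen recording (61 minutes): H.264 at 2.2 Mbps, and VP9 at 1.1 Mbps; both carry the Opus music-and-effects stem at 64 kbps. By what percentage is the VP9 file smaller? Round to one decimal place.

61 min = 3660 s
Audio: 64 kbps = 0.064 Mbps.
H.264: 2.264 Mbps × 3660 s = 8286.2 Mb = 0.965 GiB.
VP9: 1.164 Mbps × 3660 s = 4260.2 Mb = 0.496 GiB.
Reduction: (1 − 0.496/0.965) × 100 = 48.59%.

48.6%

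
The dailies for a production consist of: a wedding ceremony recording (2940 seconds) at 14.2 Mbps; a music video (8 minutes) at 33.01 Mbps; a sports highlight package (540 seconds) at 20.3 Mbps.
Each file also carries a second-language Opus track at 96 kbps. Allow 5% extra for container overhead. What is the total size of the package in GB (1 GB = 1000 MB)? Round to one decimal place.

9.0 GB

Audio: 96 kbps = 0.096 Mbps.
wedding ceremony recording: 14.296 Mbps × 2940 s × 1.05 = 44131.8 Mb
music video: 33.106 Mbps × 480 s × 1.05 = 16685.4 Mb
sports highlight package: 20.396 Mbps × 540 s × 1.05 = 11564.5 Mb
Total: 72381.7 Mb = 9047.7 MB.
= 9.048 GB.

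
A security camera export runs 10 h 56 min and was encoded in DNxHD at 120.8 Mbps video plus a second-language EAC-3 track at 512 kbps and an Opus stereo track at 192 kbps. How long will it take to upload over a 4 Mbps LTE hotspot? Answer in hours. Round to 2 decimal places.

10 h 56 min = 656 min = 39360 s
Audio total: 512 + 192 = 704 kbps = 0.704 Mbps.
Total bitrate: 121.504 Mbps.
File: 121.504 Mbps × 39360 s = 4782397.4 Mb.
At 4 Mbps: 4782397.4 / 4 = 1195599.4 s ≈ 332 hours.

332.11 hours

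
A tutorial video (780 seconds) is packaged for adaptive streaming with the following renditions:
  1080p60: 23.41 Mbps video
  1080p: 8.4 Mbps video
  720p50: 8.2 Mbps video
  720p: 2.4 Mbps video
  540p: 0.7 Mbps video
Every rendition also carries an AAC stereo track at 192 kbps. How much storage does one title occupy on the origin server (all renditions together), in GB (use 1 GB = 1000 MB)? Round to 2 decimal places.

Audio: 192 kbps = 0.192 Mbps.
Sum of rendition bitrates: (23.41+0.192) + (8.4+0.192) + (8.2+0.192) + (2.4+0.192) + (0.7+0.192) = 44.070 Mbps.
× 780 s = 34,375 Mb = 4,297 MB = 4.297 GB.

4.30 GB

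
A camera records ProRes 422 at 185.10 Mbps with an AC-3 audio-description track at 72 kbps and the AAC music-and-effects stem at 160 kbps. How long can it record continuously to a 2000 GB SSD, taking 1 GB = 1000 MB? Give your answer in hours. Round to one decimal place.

24.0 hours

Audio total: 72 + 160 = 232 kbps = 0.232 Mbps.
Total bitrate: 185.10 + 0.232 = 185.332 Mbps.
Capacity: 2000 GB = 16,000,000 Mb.
Recording time: 16,000,000 / 185.332 = 86,332 s ≈ 24.0 hours.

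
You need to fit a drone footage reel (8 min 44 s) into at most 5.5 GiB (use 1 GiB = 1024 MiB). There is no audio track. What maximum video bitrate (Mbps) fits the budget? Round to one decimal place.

Budget: 5.5 GiB = 47244.6 Mb.
8 min 44 s = 524 s
Total bitrate budget: 47244.6 Mb / 524 s = 90.162 Mbps.

90.2 Mbps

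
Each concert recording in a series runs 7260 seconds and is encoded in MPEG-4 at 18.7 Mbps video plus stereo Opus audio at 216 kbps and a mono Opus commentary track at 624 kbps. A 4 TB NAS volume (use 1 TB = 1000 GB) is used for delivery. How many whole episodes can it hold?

Audio total: 216 + 624 = 840 kbps = 0.840 Mbps.
Total bitrate: 19.540 Mbps.
Per item: 19.540 Mbps × 7260 s = 141,860 Mb = 17,733 MB.
Capacity: 4 TB = 32,000,000 Mb; 225.57 items → 225 complete.

225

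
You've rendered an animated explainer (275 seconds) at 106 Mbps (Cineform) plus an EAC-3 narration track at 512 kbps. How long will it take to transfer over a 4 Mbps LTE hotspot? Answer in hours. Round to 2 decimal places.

2.03 hours

Audio: 512 kbps = 0.512 Mbps.
Total bitrate: 106.512 Mbps.
File: 106.512 Mbps × 275 s = 29290.8 Mb.
At 4 Mbps: 29290.8 / 4 = 7322.7 s ≈ 2.03 hours.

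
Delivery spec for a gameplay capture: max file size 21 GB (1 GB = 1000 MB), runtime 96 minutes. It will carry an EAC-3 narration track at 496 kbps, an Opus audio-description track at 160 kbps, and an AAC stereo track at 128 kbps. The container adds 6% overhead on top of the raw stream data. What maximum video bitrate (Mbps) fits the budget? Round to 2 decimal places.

26.73 Mbps

Budget: 21 GB = 168000.0 Mb.
Stream payload after overhead: 168000.0 / 1.06 = 158490.6 Mb.
96 min = 5760 s
Total bitrate budget: 158490.6 Mb / 5760 s = 27.516 Mbps.
Audio total: 496 + 160 + 128 = 784 kbps = 0.784 Mbps.
Video: 27.516 − 0.784 = 26.732 Mbps.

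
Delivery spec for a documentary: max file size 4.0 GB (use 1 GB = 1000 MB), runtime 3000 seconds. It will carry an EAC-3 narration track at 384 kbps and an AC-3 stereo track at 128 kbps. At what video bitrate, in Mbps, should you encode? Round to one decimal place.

10.2 Mbps

Budget: 4.0 GB = 32000.0 Mb.
Total bitrate budget: 32000.0 Mb / 3000 s = 10.667 Mbps.
Audio total: 384 + 128 = 512 kbps = 0.512 Mbps.
Video: 10.667 − 0.512 = 10.155 Mbps.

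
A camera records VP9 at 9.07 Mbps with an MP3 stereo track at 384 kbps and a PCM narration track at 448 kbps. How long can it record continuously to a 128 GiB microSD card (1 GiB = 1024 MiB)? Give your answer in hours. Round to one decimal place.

30.8 hours

Audio total: 384 + 448 = 832 kbps = 0.832 Mbps.
Total bitrate: 9.07 + 0.832 = 9.902 Mbps.
Capacity: 128 GiB = 1,099,512 Mb.
Recording time: 1,099,512 / 9.902 = 111,039 s ≈ 30.8 hours.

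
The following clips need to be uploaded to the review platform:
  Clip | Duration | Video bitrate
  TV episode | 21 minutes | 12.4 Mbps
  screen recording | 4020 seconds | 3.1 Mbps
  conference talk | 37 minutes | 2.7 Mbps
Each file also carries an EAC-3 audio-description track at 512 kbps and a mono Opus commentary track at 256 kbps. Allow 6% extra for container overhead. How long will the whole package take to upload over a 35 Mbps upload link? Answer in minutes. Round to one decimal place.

20.1 minutes

Audio total: 512 + 256 = 768 kbps = 0.768 Mbps.
TV episode: 13.168 Mbps × 1260 s × 1.06 = 17587.2 Mb
screen recording: 3.868 Mbps × 4020 s × 1.06 = 16482.3 Mb
conference talk: 3.468 Mbps × 2220 s × 1.06 = 8160.9 Mb
Total: 42230.4 Mb = 5278.8 MB.
At 35 Mbps: 42230.4 / 35 = 1207 s ≈ 20.1 minutes.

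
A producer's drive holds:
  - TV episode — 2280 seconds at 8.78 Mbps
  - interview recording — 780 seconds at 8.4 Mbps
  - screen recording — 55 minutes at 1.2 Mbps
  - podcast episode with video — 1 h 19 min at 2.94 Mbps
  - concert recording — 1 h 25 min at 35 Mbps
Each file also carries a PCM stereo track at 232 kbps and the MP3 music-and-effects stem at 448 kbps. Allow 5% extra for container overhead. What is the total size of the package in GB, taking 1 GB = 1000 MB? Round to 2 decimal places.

30.71 GB

Audio total: 232 + 448 = 680 kbps = 0.680 Mbps.
TV episode: 9.460 Mbps × 2280 s × 1.05 = 22647.2 Mb
interview recording: 9.080 Mbps × 780 s × 1.05 = 7436.5 Mb
screen recording: 1.880 Mbps × 3300 s × 1.05 = 6514.2 Mb
podcast episode with video: 3.620 Mbps × 4740 s × 1.05 = 18016.7 Mb
concert recording: 35.680 Mbps × 5100 s × 1.05 = 191066.4 Mb
Total: 245681.1 Mb = 30710.1 MB.
= 30.71 GB.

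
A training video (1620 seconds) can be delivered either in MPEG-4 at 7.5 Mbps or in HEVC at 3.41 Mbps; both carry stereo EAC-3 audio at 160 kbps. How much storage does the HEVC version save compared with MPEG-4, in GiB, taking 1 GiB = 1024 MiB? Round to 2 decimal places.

Audio: 160 kbps = 0.160 Mbps.
MPEG-4: 7.660 Mbps × 1620 s = 12409.2 Mb = 1.445 GiB.
HEVC: 3.570 Mbps × 1620 s = 5783.4 Mb = 0.673 GiB.
Saving: 1.445 − 0.673 = 0.771 GiB.

0.77 GiB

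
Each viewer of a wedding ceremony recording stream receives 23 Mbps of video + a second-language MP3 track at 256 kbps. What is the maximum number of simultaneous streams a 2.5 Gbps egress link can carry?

107

Audio: 256 kbps = 0.256 Mbps.
Per-viewer media rate: 23.256 Mbps.
2.5 Gbps = 2,500 Mbps; 2,500 / 23.256 = 107.50 → 107 viewers.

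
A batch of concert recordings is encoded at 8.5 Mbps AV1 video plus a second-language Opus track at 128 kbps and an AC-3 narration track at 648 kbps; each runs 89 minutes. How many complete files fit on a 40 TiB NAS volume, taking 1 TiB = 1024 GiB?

89 min = 5340 s
Audio total: 128 + 648 = 776 kbps = 0.776 Mbps.
Total bitrate: 9.276 Mbps.
Per item: 9.276 Mbps × 5340 s = 49,534 Mb = 6,192 MB.
Capacity: 40 TiB = 351,843,721 Mb; 7103.10 items → 7103 complete.

7103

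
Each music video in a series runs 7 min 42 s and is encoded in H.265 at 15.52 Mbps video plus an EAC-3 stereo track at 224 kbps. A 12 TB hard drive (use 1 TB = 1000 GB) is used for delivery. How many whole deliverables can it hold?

7 min 42 s = 462 s
Audio: 224 kbps = 0.224 Mbps.
Total bitrate: 15.744 Mbps.
Per item: 15.744 Mbps × 462 s = 7,274 Mb = 909.2 MB.
Capacity: 12 TB = 96,000,000 Mb; 13198.18 items → 13198 complete.

13198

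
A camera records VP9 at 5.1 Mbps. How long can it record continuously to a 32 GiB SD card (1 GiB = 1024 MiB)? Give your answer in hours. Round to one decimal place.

15.0 hours

Capacity: 32 GiB = 274,878 Mb.
Recording time: 274,878 / 5.100 = 53,898 s ≈ 15.0 hours.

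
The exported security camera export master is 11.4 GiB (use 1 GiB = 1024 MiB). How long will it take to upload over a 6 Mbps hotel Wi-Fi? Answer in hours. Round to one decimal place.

File: 11.4 GiB = 97925.3 Mb.
At 6 Mbps: 97925.3 / 6 = 16320.9 s ≈ 4.53 hours.

4.5 hours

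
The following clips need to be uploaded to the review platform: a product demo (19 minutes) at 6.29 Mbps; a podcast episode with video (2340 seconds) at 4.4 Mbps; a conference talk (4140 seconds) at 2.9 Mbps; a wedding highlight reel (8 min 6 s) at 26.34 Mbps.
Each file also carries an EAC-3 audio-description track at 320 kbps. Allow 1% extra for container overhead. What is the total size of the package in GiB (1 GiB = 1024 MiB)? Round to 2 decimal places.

Audio: 320 kbps = 0.320 Mbps.
product demo: 6.610 Mbps × 1140 s × 1.01 = 7610.8 Mb
podcast episode with video: 4.720 Mbps × 2340 s × 1.01 = 11155.2 Mb
conference talk: 3.220 Mbps × 4140 s × 1.01 = 13464.1 Mb
wedding highlight reel: 26.660 Mbps × 486 s × 1.01 = 13086.3 Mb
Total: 45316.4 Mb = 5664.6 MB.
= 5.276 GiB.

5.28 GiB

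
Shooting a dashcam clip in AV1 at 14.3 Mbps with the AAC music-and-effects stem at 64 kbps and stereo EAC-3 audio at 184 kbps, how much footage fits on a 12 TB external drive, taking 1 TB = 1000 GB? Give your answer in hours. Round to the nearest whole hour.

Audio total: 64 + 184 = 248 kbps = 0.248 Mbps.
Total bitrate: 14.3 + 0.248 = 14.548 Mbps.
Capacity: 12 TB = 96,000,000 Mb.
Recording time: 96,000,000 / 14.548 = 6,598,845 s ≈ 1,833 hours.

1833 hours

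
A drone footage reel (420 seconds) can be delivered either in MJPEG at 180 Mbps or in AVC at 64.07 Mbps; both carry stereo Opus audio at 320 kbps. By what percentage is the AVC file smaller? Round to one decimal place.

Audio: 320 kbps = 0.320 Mbps.
MJPEG: 180.320 Mbps × 420 s = 75734.4 Mb = 8.817 GiB.
AVC: 64.390 Mbps × 420 s = 27043.8 Mb = 3.148 GiB.
Reduction: (1 − 3.148/8.817) × 100 = 64.29%.

64.3%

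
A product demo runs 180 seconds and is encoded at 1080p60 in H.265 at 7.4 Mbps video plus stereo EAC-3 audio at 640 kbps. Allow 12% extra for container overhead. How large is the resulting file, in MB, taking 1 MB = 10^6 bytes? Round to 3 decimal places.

Audio: 640 kbps = 0.640 Mbps.
Total bitrate: 7.4 + 0.640 = 8.040 Mbps.
Stream data: 8.040 Mbps × 180 s = 1447.2 Mb.
With 12% container overhead: ×1.12.
1,621 Mb ÷ 8 = 202.6 MB → 202.6 MB.

202.608 MB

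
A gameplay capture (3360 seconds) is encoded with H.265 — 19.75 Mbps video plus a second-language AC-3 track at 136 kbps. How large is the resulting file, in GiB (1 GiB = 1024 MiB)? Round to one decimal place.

7.8 GiB

Audio: 136 kbps = 0.136 Mbps.
Total bitrate: 19.75 + 0.136 = 19.886 Mbps.
Stream data: 19.886 Mbps × 3360 s = 66817.0 Mb.
66,817 Mb = 8,352,120,000 bytes ÷ 1,073,741,824 = 7.779 GiB.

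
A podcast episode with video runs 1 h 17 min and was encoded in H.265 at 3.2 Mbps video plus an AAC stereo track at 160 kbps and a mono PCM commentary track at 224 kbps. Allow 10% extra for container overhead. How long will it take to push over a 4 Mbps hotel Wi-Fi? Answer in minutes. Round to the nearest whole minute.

76 minutes

1 h 17 min = 77 min = 4620 s
Audio total: 160 + 224 = 384 kbps = 0.384 Mbps.
Total bitrate: 3.584 Mbps.
File: 3.584 Mbps × 4620 s = 16558.1 Mb.
With 10% container overhead: ×1.10. → 18213.9 Mb.
At 4 Mbps: 18213.9 / 4 = 4553.5 s ≈ 75.9 minutes.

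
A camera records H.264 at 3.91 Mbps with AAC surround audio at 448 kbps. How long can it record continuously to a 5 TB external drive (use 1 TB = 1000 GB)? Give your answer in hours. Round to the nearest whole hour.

Audio: 448 kbps = 0.448 Mbps.
Total bitrate: 3.91 + 0.448 = 4.358 Mbps.
Capacity: 5 TB = 40,000,000 Mb.
Recording time: 40,000,000 / 4.358 = 9,178,522 s ≈ 2,550 hours.

2550 hours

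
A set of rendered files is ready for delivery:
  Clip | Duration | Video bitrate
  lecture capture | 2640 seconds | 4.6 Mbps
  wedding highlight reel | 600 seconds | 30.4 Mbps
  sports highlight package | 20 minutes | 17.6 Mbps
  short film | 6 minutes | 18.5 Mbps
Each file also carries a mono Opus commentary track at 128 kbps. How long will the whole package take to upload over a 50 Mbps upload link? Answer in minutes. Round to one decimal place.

Audio: 128 kbps = 0.128 Mbps.
lecture capture: 4.728 Mbps × 2640 s = 12481.9 Mb
wedding highlight reel: 30.528 Mbps × 600 s = 18316.8 Mb
sports highlight package: 17.728 Mbps × 1200 s = 21273.6 Mb
short film: 18.628 Mbps × 360 s = 6706.1 Mb
Total: 58778.4 Mb = 7347.3 MB.
At 50 Mbps: 58778.4 / 50 = 1176 s ≈ 19.6 minutes.

19.6 minutes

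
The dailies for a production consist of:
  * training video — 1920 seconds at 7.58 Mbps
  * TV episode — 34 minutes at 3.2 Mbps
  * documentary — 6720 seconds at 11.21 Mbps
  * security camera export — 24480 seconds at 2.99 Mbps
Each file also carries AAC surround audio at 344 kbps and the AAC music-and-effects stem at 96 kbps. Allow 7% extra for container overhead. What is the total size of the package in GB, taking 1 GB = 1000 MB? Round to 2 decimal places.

24.75 GB

Audio total: 344 + 96 = 440 kbps = 0.440 Mbps.
training video: 8.020 Mbps × 1920 s × 1.07 = 16476.3 Mb
TV episode: 3.640 Mbps × 2040 s × 1.07 = 7945.4 Mb
documentary: 11.650 Mbps × 6720 s × 1.07 = 83768.2 Mb
security camera export: 3.430 Mbps × 24480 s × 1.07 = 89844.0 Mb
Total: 198033.9 Mb = 24754.2 MB.
= 24.75 GB.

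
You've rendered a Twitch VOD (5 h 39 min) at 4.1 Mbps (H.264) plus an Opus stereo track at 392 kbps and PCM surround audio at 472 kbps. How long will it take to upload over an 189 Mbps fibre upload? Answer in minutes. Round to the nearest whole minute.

9 minutes

5 h 39 min = 339 min = 20340 s
Audio total: 392 + 472 = 864 kbps = 0.864 Mbps.
Total bitrate: 4.964 Mbps.
File: 4.964 Mbps × 20340 s = 100967.8 Mb.
At 189 Mbps: 100967.8 / 189 = 534.2 s ≈ 8.9 minutes.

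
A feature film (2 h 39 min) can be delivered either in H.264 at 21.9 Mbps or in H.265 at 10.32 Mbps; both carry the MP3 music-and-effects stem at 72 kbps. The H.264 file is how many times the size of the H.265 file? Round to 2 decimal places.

2.11

2 h 39 min = 159 min = 9540 s
Audio: 72 kbps = 0.072 Mbps.
H.264: 21.972 Mbps × 9540 s = 209612.9 Mb = 24.402 GiB.
H.265: 10.392 Mbps × 9540 s = 99139.7 Mb = 11.541 GiB.
Ratio: 24.402 / 11.541 = 2.114.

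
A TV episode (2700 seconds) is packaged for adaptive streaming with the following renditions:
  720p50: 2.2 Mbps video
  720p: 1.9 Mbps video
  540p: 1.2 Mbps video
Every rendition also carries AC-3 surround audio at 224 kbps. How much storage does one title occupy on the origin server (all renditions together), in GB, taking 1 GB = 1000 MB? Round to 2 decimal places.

2.02 GB

Audio: 224 kbps = 0.224 Mbps.
Sum of rendition bitrates: (2.2+0.224) + (1.9+0.224) + (1.2+0.224) = 5.972 Mbps.
× 2700 s = 16,124 Mb = 2,016 MB = 2.016 GB.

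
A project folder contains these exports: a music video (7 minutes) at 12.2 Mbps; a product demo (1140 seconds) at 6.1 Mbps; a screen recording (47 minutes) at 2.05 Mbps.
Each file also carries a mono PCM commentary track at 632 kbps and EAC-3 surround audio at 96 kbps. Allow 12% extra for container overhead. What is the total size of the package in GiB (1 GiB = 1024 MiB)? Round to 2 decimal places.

2.74 GiB

Audio total: 632 + 96 = 728 kbps = 0.728 Mbps.
music video: 12.928 Mbps × 420 s × 1.12 = 6081.3 Mb
product demo: 6.828 Mbps × 1140 s × 1.12 = 8718.0 Mb
screen recording: 2.778 Mbps × 2820 s × 1.12 = 8774.0 Mb
Total: 23573.4 Mb = 2946.7 MB.
= 2.744 GiB.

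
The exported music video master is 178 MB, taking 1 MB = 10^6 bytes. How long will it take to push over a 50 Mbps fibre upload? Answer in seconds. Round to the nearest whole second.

28 seconds

File: 178 MB = 1424.0 Mb.
At 50 Mbps: 1424.0 / 50 = 28.5 s ≈ 28.5 seconds.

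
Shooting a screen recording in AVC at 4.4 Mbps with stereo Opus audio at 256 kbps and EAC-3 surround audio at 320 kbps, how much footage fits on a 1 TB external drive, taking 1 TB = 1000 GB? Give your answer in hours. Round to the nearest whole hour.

447 hours

Audio total: 256 + 320 = 576 kbps = 0.576 Mbps.
Total bitrate: 4.4 + 0.576 = 4.976 Mbps.
Capacity: 1 TB = 8,000,000 Mb.
Recording time: 8,000,000 / 4.976 = 1,607,717 s ≈ 447 hours.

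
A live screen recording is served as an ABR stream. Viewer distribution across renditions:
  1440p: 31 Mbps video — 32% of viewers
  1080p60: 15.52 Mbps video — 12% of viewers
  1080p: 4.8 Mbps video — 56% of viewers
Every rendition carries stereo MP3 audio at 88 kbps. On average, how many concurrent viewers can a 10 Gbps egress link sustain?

Audio: 88 kbps = 0.088 Mbps.
Average per-viewer bitrate: 0.32×31.088 + 0.12×15.608 + 0.56×4.888 = 14.558 Mbps.
10 Gbps = 10,000 Mbps; 10,000 / 14.558 = 686.89 → 686.

686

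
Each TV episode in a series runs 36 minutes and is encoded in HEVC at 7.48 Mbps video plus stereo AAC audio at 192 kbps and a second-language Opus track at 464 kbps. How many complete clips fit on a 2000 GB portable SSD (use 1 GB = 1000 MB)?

910

36 min = 2160 s
Audio total: 192 + 464 = 656 kbps = 0.656 Mbps.
Total bitrate: 8.136 Mbps.
Per item: 8.136 Mbps × 2160 s = 17,574 Mb = 2,197 MB.
Capacity: 2000 GB = 16,000,000 Mb; 910.45 items → 910 complete.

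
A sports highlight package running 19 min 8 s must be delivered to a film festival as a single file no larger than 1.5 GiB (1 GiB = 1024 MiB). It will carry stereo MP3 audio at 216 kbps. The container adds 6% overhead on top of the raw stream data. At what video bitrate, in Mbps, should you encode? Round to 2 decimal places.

10.37 Mbps

Budget: 1.5 GiB = 12884.9 Mb.
Stream payload after overhead: 12884.9 / 1.06 = 12155.6 Mb.
19 min 8 s = 1148 s
Total bitrate budget: 12155.6 Mb / 1148 s = 10.588 Mbps.
Audio: 216 kbps = 0.216 Mbps.
Video: 10.588 − 0.216 = 10.372 Mbps.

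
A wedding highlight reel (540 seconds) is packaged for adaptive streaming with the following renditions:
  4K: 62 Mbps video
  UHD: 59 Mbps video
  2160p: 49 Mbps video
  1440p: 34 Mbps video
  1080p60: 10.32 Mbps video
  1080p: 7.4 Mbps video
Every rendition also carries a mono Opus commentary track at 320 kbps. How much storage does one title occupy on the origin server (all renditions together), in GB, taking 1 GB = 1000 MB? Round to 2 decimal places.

15.10 GB

Audio: 320 kbps = 0.320 Mbps.
Sum of rendition bitrates: (62+0.320) + (59+0.320) + (49+0.320) + (34+0.320) + (10.32+0.320) + (7.4+0.320) = 223.640 Mbps.
× 540 s = 120,766 Mb = 15,096 MB = 15.10 GB.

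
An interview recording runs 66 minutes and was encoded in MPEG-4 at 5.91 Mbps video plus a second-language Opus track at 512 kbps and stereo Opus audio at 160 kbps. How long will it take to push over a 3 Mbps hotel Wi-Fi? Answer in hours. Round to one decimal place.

66 min = 3960 s
Audio total: 512 + 160 = 672 kbps = 0.672 Mbps.
Total bitrate: 6.582 Mbps.
File: 6.582 Mbps × 3960 s = 26064.7 Mb.
At 3 Mbps: 26064.7 / 3 = 8688.2 s ≈ 2.41 hours.

2.4 hours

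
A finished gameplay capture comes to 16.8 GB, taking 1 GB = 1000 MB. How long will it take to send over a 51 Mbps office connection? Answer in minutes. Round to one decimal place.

File: 16.8 GB = 134400.0 Mb.
At 51 Mbps: 134400.0 / 51 = 2635.3 s ≈ 43.9 minutes.

43.9 minutes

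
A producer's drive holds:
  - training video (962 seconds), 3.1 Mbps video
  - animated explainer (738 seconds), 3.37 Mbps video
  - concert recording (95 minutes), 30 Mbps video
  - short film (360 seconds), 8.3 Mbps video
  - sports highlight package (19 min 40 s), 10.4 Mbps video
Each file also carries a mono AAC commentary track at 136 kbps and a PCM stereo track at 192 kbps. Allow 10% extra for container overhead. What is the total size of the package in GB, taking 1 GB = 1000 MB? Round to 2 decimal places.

Audio total: 136 + 192 = 328 kbps = 0.328 Mbps.
training video: 3.428 Mbps × 962 s × 1.10 = 3627.5 Mb
animated explainer: 3.698 Mbps × 738 s × 1.10 = 3002.0 Mb
concert recording: 30.328 Mbps × 5700 s × 1.10 = 190156.6 Mb
short film: 8.628 Mbps × 360 s × 1.10 = 3416.7 Mb
sports highlight package: 10.728 Mbps × 1180 s × 1.10 = 13924.9 Mb
Total: 214127.7 Mb = 26766.0 MB.
= 26.77 GB.

26.77 GB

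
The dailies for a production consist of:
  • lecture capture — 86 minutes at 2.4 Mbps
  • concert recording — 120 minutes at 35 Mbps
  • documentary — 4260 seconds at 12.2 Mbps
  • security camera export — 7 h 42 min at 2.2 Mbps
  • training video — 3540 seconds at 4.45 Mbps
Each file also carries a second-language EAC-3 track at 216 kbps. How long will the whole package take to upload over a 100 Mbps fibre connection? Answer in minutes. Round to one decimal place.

67.2 minutes

Audio: 216 kbps = 0.216 Mbps.
lecture capture: 2.616 Mbps × 5160 s = 13498.6 Mb
concert recording: 35.216 Mbps × 7200 s = 253555.2 Mb
documentary: 12.416 Mbps × 4260 s = 52892.2 Mb
security camera export: 2.416 Mbps × 27720 s = 66971.5 Mb
training video: 4.666 Mbps × 3540 s = 16517.6 Mb
Total: 403435.1 Mb = 50429.4 MB.
At 100 Mbps: 403435.1 / 100 = 4034 s ≈ 67.2 minutes.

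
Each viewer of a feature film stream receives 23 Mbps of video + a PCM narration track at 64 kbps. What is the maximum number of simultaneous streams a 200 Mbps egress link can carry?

Audio: 64 kbps = 0.064 Mbps.
Per-viewer media rate: 23.064 Mbps.
200 Mbps = 200.0 Mbps; 200.0 / 23.064 = 8.67 → 8 viewers.

8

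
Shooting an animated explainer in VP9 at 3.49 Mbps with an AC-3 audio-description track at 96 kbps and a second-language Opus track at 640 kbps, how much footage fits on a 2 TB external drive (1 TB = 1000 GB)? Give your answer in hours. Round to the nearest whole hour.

1052 hours

Audio total: 96 + 640 = 736 kbps = 0.736 Mbps.
Total bitrate: 3.49 + 0.736 = 4.226 Mbps.
Capacity: 2 TB = 16,000,000 Mb.
Recording time: 16,000,000 / 4.226 = 3,786,086 s ≈ 1,052 hours.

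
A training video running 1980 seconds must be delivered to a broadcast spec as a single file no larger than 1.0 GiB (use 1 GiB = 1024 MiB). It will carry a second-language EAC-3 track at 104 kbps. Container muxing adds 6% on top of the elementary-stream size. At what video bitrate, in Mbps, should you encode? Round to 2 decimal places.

Budget: 1.0 GiB = 8589.9 Mb.
Stream payload after overhead: 8589.9 / 1.06 = 8103.7 Mb.
Total bitrate budget: 8103.7 Mb / 1980 s = 4.093 Mbps.
Audio: 104 kbps = 0.104 Mbps.
Video: 4.093 − 0.104 = 3.989 Mbps.

3.99 Mbps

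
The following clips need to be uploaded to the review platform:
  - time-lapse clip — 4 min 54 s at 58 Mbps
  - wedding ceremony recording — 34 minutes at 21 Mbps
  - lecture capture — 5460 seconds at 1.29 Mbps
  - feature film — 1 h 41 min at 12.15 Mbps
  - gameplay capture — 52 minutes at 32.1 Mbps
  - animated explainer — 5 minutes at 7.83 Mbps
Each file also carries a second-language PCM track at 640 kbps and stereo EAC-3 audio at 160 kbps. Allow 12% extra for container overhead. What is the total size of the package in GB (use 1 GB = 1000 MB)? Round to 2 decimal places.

Audio total: 640 + 160 = 800 kbps = 0.800 Mbps.
time-lapse clip: 58.800 Mbps × 294 s × 1.12 = 19361.7 Mb
wedding ceremony recording: 21.800 Mbps × 2040 s × 1.12 = 49808.6 Mb
lecture capture: 2.090 Mbps × 5460 s × 1.12 = 12780.8 Mb
feature film: 12.950 Mbps × 6060 s × 1.12 = 87894.2 Mb
gameplay capture: 32.900 Mbps × 3120 s × 1.12 = 114965.8 Mb
animated explainer: 8.630 Mbps × 300 s × 1.12 = 2899.7 Mb
Total: 287710.8 Mb = 35963.8 MB.
= 35.96 GB.

35.96 GB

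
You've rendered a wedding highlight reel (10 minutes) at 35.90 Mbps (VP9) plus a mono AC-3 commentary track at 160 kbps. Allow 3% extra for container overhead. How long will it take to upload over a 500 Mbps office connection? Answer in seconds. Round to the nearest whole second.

45 seconds

10 min = 600 s
Audio: 160 kbps = 0.160 Mbps.
Total bitrate: 36.060 Mbps.
File: 36.060 Mbps × 600 s = 21636.0 Mb.
With 3% container overhead: ×1.03. → 22285.1 Mb.
At 500 Mbps: 22285.1 / 500 = 44.6 s ≈ 44.6 seconds.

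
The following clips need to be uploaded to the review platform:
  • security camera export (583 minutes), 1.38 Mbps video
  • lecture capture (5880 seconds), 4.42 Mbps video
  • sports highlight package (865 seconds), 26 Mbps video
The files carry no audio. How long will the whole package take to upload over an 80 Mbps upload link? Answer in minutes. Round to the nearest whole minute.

20 minutes

security camera export: 1.380 Mbps × 34980 s = 48272.4 Mb
lecture capture: 4.420 Mbps × 5880 s = 25989.6 Mb
sports highlight package: 26.000 Mbps × 865 s = 22490.0 Mb
Total: 96752.0 Mb = 12094.0 MB.
At 80 Mbps: 96752.0 / 80 = 1209 s ≈ 20.2 minutes.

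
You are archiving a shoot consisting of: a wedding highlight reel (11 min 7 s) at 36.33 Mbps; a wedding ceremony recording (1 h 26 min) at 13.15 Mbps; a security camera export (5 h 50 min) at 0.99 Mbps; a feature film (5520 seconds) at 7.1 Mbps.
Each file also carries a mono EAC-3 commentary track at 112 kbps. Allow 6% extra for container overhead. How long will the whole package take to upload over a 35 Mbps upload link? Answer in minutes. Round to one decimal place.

Audio: 112 kbps = 0.112 Mbps.
wedding highlight reel: 36.442 Mbps × 667 s × 1.06 = 25765.2 Mb
wedding ceremony recording: 13.262 Mbps × 5160 s × 1.06 = 72537.8 Mb
security camera export: 1.102 Mbps × 21000 s × 1.06 = 24530.5 Mb
feature film: 7.212 Mbps × 5520 s × 1.06 = 42198.9 Mb
Total: 165032.4 Mb = 20629.1 MB.
At 35 Mbps: 165032.4 / 35 = 4715 s ≈ 78.6 minutes.

78.6 minutes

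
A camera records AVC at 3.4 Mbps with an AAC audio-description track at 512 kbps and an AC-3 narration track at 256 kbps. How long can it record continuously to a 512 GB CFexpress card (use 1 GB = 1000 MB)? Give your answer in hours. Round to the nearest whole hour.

Audio total: 512 + 256 = 768 kbps = 0.768 Mbps.
Total bitrate: 3.4 + 0.768 = 4.168 Mbps.
Capacity: 512 GB = 4,096,000 Mb.
Recording time: 4,096,000 / 4.168 = 982,726 s ≈ 273 hours.

273 hours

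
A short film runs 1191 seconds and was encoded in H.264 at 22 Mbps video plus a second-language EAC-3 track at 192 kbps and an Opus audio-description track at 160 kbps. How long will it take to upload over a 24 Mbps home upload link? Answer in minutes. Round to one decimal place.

Audio total: 192 + 160 = 352 kbps = 0.352 Mbps.
Total bitrate: 22.352 Mbps.
File: 22.352 Mbps × 1191 s = 26621.2 Mb.
At 24 Mbps: 26621.2 / 24 = 1109.2 s ≈ 18.5 minutes.

18.5 minutes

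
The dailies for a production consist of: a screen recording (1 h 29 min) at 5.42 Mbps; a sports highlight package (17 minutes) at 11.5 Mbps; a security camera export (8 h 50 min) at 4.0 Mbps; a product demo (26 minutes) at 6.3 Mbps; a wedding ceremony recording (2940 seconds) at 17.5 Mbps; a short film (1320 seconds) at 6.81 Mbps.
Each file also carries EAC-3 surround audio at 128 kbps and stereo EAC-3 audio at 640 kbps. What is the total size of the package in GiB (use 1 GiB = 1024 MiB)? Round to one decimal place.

31.7 GiB

Audio total: 128 + 640 = 768 kbps = 0.768 Mbps.
screen recording: 6.188 Mbps × 5340 s = 33043.9 Mb
sports highlight package: 12.268 Mbps × 1020 s = 12513.4 Mb
security camera export: 4.768 Mbps × 31800 s = 151622.4 Mb
product demo: 7.068 Mbps × 1560 s = 11026.1 Mb
wedding ceremony recording: 18.268 Mbps × 2940 s = 53707.9 Mb
short film: 7.578 Mbps × 1320 s = 10003.0 Mb
Total: 271916.6 Mb = 33989.6 MB.
= 31.66 GiB.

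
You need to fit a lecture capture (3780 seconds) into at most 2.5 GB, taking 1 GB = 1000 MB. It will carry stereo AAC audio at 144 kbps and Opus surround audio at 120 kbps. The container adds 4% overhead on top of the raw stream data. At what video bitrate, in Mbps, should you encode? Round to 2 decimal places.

4.82 Mbps

Budget: 2.5 GB = 20000.0 Mb.
Stream payload after overhead: 20000.0 / 1.04 = 19230.8 Mb.
Total bitrate budget: 19230.8 Mb / 3780 s = 5.088 Mbps.
Audio total: 144 + 120 = 264 kbps = 0.264 Mbps.
Video: 5.088 − 0.264 = 4.824 Mbps.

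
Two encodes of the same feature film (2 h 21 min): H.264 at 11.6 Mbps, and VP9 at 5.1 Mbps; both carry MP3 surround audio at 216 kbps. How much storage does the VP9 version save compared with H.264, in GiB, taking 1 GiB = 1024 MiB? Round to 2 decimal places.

2 h 21 min = 141 min = 8460 s
Audio: 216 kbps = 0.216 Mbps.
H.264: 11.816 Mbps × 8460 s = 99963.4 Mb = 11.637 GiB.
VP9: 5.316 Mbps × 8460 s = 44973.4 Mb = 5.236 GiB.
Saving: 11.637 − 5.236 = 6.402 GiB.

6.40 GiB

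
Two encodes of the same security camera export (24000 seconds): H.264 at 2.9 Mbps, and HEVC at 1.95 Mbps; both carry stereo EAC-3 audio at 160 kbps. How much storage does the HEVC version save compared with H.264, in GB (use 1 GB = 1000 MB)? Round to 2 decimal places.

Audio: 160 kbps = 0.160 Mbps.
H.264: 3.060 Mbps × 24000 s = 73440.0 Mb = 9.180 GB.
HEVC: 2.110 Mbps × 24000 s = 50640.0 Mb = 6.330 GB.
Saving: 9.180 − 6.330 = 2.850 GB.

2.85 GB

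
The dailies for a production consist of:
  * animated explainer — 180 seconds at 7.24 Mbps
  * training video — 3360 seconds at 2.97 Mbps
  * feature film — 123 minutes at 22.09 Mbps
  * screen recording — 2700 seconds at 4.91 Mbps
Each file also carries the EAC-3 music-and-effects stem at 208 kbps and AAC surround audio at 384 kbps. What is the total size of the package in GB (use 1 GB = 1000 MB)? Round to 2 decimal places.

Audio total: 208 + 384 = 592 kbps = 0.592 Mbps.
animated explainer: 7.832 Mbps × 180 s = 1409.8 Mb
training video: 3.562 Mbps × 3360 s = 11968.3 Mb
feature film: 22.682 Mbps × 7380 s = 167393.2 Mb
screen recording: 5.502 Mbps × 2700 s = 14855.4 Mb
Total: 195626.6 Mb = 24453.3 MB.
= 24.45 GB.

24.45 GB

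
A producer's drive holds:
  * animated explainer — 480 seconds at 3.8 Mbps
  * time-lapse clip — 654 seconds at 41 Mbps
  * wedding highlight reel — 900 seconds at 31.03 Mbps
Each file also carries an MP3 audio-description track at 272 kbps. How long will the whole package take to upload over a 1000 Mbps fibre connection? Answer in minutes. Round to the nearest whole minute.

Audio: 272 kbps = 0.272 Mbps.
animated explainer: 4.072 Mbps × 480 s = 1954.6 Mb
time-lapse clip: 41.272 Mbps × 654 s = 26991.9 Mb
wedding highlight reel: 31.302 Mbps × 900 s = 28171.8 Mb
Total: 57118.2 Mb = 7139.8 MB.
At 1000 Mbps: 57118.2 / 1000 = 57 s ≈ 0.952 minutes.

1 minutes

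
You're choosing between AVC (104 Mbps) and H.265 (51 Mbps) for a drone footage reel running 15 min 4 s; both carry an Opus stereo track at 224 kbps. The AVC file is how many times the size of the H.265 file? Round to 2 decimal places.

15 min 4 s = 904 s
Audio: 224 kbps = 0.224 Mbps.
AVC: 104.224 Mbps × 904 s = 94218.5 Mb = 11.777 GB.
H.265: 51.224 Mbps × 904 s = 46306.5 Mb = 5.788 GB.
Ratio: 11.777 / 5.788 = 2.035.

2.03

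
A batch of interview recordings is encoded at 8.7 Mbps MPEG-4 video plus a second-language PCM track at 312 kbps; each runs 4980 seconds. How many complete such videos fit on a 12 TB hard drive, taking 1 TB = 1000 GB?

Audio: 312 kbps = 0.312 Mbps.
Total bitrate: 9.012 Mbps.
Per item: 9.012 Mbps × 4980 s = 44,880 Mb = 5,610 MB.
Capacity: 12 TB = 96,000,000 Mb; 2139.05 items → 2139 complete.

2139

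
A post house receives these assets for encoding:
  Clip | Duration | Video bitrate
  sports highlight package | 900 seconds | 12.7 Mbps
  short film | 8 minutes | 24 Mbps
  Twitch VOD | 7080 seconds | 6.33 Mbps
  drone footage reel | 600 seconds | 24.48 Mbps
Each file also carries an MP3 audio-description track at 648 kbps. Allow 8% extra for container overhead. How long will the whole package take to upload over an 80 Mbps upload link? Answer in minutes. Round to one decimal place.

Audio: 648 kbps = 0.648 Mbps.
sports highlight package: 13.348 Mbps × 900 s × 1.08 = 12974.3 Mb
short film: 24.648 Mbps × 480 s × 1.08 = 12777.5 Mb
Twitch VOD: 6.978 Mbps × 7080 s × 1.08 = 53356.6 Mb
drone footage reel: 25.128 Mbps × 600 s × 1.08 = 16282.9 Mb
Total: 95391.3 Mb = 11923.9 MB.
At 80 Mbps: 95391.3 / 80 = 1192 s ≈ 19.9 minutes.

19.9 minutes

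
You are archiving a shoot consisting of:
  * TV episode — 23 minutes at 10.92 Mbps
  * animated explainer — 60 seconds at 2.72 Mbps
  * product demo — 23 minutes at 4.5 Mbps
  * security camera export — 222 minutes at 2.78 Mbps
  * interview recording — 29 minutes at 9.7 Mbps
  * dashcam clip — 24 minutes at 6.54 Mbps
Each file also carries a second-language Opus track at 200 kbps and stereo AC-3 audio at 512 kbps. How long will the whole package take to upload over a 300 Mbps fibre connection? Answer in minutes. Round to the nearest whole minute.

Audio total: 200 + 512 = 712 kbps = 0.712 Mbps.
TV episode: 11.632 Mbps × 1380 s = 16052.2 Mb
animated explainer: 3.432 Mbps × 60 s = 205.9 Mb
product demo: 5.212 Mbps × 1380 s = 7192.6 Mb
security camera export: 3.492 Mbps × 13320 s = 46513.4 Mb
interview recording: 10.412 Mbps × 1740 s = 18116.9 Mb
dashcam clip: 7.252 Mbps × 1440 s = 10442.9 Mb
Total: 98523.8 Mb = 12315.5 MB.
At 300 Mbps: 98523.8 / 300 = 328 s ≈ 5.47 minutes.

5 minutes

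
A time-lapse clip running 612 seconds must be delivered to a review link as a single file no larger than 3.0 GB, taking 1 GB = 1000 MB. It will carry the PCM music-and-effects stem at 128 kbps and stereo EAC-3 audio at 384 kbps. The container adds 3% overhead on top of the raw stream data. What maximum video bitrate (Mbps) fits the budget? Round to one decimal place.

37.6 Mbps

Budget: 3.0 GB = 24000.0 Mb.
Stream payload after overhead: 24000.0 / 1.03 = 23301.0 Mb.
Total bitrate budget: 23301.0 Mb / 612 s = 38.073 Mbps.
Audio total: 128 + 384 = 512 kbps = 0.512 Mbps.
Video: 38.073 − 0.512 = 37.561 Mbps.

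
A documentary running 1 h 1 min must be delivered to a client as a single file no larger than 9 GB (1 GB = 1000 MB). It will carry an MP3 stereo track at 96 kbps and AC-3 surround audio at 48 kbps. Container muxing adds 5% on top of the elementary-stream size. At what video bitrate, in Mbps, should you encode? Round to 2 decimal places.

Budget: 9 GB = 72000.0 Mb.
Stream payload after overhead: 72000.0 / 1.05 = 68571.4 Mb.
1 h 1 min = 61 min = 3660 s
Total bitrate budget: 68571.4 Mb / 3660 s = 18.735 Mbps.
Audio total: 96 + 48 = 144 kbps = 0.144 Mbps.
Video: 18.735 − 0.144 = 18.591 Mbps.

18.59 Mbps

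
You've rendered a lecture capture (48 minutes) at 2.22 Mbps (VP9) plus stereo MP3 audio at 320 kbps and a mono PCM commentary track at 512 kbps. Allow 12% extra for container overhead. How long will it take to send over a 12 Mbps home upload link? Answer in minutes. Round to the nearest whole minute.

48 min = 2880 s
Audio total: 320 + 512 = 832 kbps = 0.832 Mbps.
Total bitrate: 3.052 Mbps.
File: 3.052 Mbps × 2880 s = 8789.8 Mb.
With 12% container overhead: ×1.12. → 9844.5 Mb.
At 12 Mbps: 9844.5 / 12 = 820.4 s ≈ 13.7 minutes.

14 minutes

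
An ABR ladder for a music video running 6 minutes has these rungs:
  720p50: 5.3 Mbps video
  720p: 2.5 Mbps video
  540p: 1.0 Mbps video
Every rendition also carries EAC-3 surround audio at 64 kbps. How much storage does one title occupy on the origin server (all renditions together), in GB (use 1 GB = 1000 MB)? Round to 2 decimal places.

6 min = 360 s
Audio: 64 kbps = 0.064 Mbps.
Sum of rendition bitrates: (5.3+0.064) + (2.5+0.064) + (1.0+0.064) = 8.992 Mbps.
× 360 s = 3,237 Mb = 404.6 MB = 0.4046 GB.

0.40 GB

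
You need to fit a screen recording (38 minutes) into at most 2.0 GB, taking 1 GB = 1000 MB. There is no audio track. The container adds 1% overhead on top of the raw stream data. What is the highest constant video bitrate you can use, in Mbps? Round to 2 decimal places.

6.95 Mbps

Budget: 2.0 GB = 16000.0 Mb.
Stream payload after overhead: 16000.0 / 1.01 = 15841.6 Mb.
38 min = 2280 s
Total bitrate budget: 15841.6 Mb / 2280 s = 6.948 Mbps.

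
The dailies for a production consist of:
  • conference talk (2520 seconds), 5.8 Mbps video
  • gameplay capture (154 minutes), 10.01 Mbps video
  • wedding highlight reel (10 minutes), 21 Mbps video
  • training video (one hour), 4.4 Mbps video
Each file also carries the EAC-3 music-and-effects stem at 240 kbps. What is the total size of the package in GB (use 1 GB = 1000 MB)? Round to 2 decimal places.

17.42 GB

Audio: 240 kbps = 0.240 Mbps.
conference talk: 6.040 Mbps × 2520 s = 15220.8 Mb
gameplay capture: 10.250 Mbps × 9240 s = 94710.0 Mb
wedding highlight reel: 21.240 Mbps × 600 s = 12744.0 Mb
training video: 4.640 Mbps × 3600 s = 16704.0 Mb
Total: 139378.8 Mb = 17422.3 MB.
= 17.42 GB.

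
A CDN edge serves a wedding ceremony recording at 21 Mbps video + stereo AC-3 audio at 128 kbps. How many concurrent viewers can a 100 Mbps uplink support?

4

Audio: 128 kbps = 0.128 Mbps.
Per-viewer media rate: 21.128 Mbps.
100 Mbps = 100.0 Mbps; 100.0 / 21.128 = 4.73 → 4 viewers.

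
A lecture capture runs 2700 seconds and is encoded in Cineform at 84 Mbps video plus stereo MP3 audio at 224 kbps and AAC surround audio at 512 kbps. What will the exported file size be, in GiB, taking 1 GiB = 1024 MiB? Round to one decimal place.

26.6 GiB

Audio total: 224 + 512 = 736 kbps = 0.736 Mbps.
Total bitrate: 84 + 0.736 = 84.736 Mbps.
Stream data: 84.736 Mbps × 2700 s = 228787.2 Mb.
228,787 Mb = 28,598,400,000 bytes ÷ 1,073,741,824 = 26.63 GiB.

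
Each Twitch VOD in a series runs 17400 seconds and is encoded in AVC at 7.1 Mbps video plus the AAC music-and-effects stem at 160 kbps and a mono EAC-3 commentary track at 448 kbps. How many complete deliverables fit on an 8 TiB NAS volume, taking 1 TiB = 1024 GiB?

524

Audio total: 160 + 448 = 608 kbps = 0.608 Mbps.
Total bitrate: 7.708 Mbps.
Per item: 7.708 Mbps × 17400 s = 134,119 Mb = 16,765 MB.
Capacity: 8 TiB = 70,368,744 Mb; 524.67 items → 524 complete.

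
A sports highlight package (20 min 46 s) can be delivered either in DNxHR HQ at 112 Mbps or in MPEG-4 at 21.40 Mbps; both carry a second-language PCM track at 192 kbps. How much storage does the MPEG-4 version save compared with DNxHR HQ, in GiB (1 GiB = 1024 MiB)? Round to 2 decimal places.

13.14 GiB

20 min 46 s = 1246 s
Audio: 192 kbps = 0.192 Mbps.
DNxHR HQ: 112.192 Mbps × 1246 s = 139791.2 Mb = 16.274 GiB.
MPEG-4: 21.592 Mbps × 1246 s = 26903.6 Mb = 3.132 GiB.
Saving: 16.274 − 3.132 = 13.142 GiB.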